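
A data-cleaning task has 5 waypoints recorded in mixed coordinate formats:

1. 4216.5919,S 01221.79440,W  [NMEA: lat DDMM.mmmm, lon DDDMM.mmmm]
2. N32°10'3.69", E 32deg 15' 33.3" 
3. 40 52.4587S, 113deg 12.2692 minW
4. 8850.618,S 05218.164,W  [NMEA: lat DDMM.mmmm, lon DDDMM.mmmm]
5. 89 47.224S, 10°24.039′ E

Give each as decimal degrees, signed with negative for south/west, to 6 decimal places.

1. -42.276532, -12.363240
2. 32.167692, 32.259250
3. -40.874312, -113.204487
4. -88.843633, -52.302733
5. -89.787067, 10.400650

Point 1:
  Lat: degrees = first 2 digits = 42, minutes = 16.5919; 42 + 16.5919/60 = 42.2765317
  S → negative
  λ: degrees = first 3 digits = 12, minutes = 21.7944; 12 + 21.7944/60 = 12.3632400
  hemisphere W, so the sign is −
Point 2:
  φ: 10′ + 3.69″ = 10.06150′; 32 + 10.06150/60 = 32.1676917
  N → positive
  Lon: 32° + 15/60 + 33.3/3600 = 32 + 0.250000 + 0.009250 = 32.2592500
  E ⇒ keep positive
Point 3:
  Latitude: 40 + 52.4587/60 = 40.8743117
  S → negative
  Longitude: 113 + 12.2692/60 = 113.2044867
  hemisphere W, so the sign is −
Point 4:
  Latitude: split at 2 digits → 88° and 50.618′; 88 + 50.618/60 = 88.8436333
  S → negative
  λ: split at 3 digits → 052° and 18.164′; 52 + 18.164/60 = 52.3027333
  W ⇒ negate
Point 5:
  Latitude: 47.224′ = 0.787067°; total 89.7870667
  S ⇒ negate
  Lon: 10 + 24.039/60 = 10.4006500
  E → positive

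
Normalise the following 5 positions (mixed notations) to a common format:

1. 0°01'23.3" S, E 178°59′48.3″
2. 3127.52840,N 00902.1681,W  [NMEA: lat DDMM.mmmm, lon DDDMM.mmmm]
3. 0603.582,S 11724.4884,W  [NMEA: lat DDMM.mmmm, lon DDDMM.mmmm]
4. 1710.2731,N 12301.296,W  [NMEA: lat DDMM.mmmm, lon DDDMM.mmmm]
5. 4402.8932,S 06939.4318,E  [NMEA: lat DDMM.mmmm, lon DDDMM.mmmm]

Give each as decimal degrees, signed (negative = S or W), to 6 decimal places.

Point 1:
  φ: 0° + 1/60 + 23.3/3600 = 0 + 0.016667 + 0.006472 = 0.0231389
  S ⇒ negate
  λ: 59′ + 48.3″ = 59.80500′; 178 + 59.80500/60 = 178.9967500
  E → positive
Point 2:
  φ: degrees = first 2 digits = 31, minutes = 27.5284; 31 + 27.5284/60 = 31.4588067
  N → positive
  λ: split at 3 digits → 009° and 2.1681′; 9 + 2.1681/60 = 9.0361350
  W → negative
Point 3:
  Lat: split at 2 digits → 06° and 3.582′; 6 + 3.582/60 = 6.0597000
  S ⇒ negate
  Longitude: split at 3 digits → 117° and 24.4884′; 117 + 24.4884/60 = 117.4081400
  W → negative
Point 4:
  φ: split at 2 digits → 17° and 10.2731′; 17 + 10.2731/60 = 17.1712183
  N ⇒ keep positive
  Lon: split at 3 digits → 123° and 1.296′; 123 + 1.296/60 = 123.0216000
  hemisphere W, so the sign is −
Point 5:
  φ: degrees = first 2 digits = 44, minutes = 2.8932; 44 + 2.8932/60 = 44.0482200
  hemisphere S, so the sign is −
  Lon: degrees = first 3 digits = 69, minutes = 39.4318; 69 + 39.4318/60 = 69.6571967
  E → positive

1. -0.023139, 178.996750
2. 31.458807, -9.036135
3. -6.059700, -117.408140
4. 17.171218, -123.021600
5. -44.048220, 69.657197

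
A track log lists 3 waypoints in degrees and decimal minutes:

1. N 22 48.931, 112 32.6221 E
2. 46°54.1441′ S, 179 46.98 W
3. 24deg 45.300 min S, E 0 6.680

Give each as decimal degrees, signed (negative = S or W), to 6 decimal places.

Point 1:
  Lat: 22 + 48.931/60 = 22.8155167
  N → positive
  Lon: 112 + 32.6221/60 = 112.5437017
  E ⇒ keep positive
Point 2:
  Lat: 54.1441′ = 0.902402°; total 46.9024017
  S → negative
  Lon: 179 + 46.98/60 = 179.7830000
  W ⇒ negate
Point 3:
  Lat: 24 + 45.3/60 = 24.7550000
  S → negative
  λ: 6.68′ = 0.111333°; total 0.1113333
  E ⇒ keep positive

1. 22.815517, 112.543702
2. -46.902402, -179.783000
3. -24.755000, 0.111333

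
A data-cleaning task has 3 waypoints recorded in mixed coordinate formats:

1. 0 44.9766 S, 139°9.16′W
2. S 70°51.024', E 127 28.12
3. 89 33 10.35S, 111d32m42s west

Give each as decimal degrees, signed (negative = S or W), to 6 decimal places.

Point 1:
  φ: 0 + 44.9766/60 = 0.7496100
  hemisphere S, so the sign is −
  Lon: 9.16′ = 0.152667°; total 139.1526667
  W → negative
Point 2:
  Lat: 51.024′ = 0.850400°; total 70.8504000
  S → negative
  λ: 28.12′ = 0.468667°; total 127.4686667
  E ⇒ keep positive
Point 3:
  Latitude: 89° + 33/60 + 10.35/3600 = 89 + 0.550000 + 0.002875 = 89.5528750
  S → negative
  Longitude: 111° + 32/60 + 42/3600 = 111 + 0.533333 + 0.011667 = 111.5450000
  hemisphere W, so the sign is −

1. -0.749610, -139.152667
2. -70.850400, 127.468667
3. -89.552875, -111.545000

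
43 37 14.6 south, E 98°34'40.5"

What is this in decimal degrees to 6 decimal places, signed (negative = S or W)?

Latitude: 37′ + 14.6″ = 37.24333′; 43 + 37.24333/60 = 43.6207222
S → negative
λ: 98 + 34/60 + 40.5/3600 = 98.5779167
E ⇒ keep positive

-43.620722, 98.577917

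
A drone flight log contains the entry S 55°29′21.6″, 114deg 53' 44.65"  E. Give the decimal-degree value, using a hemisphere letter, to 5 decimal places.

φ: 29′ + 21.6″ = 29.36000′; 55 + 29.36000/60 = 55.489333
λ: 53′ + 44.65″ = 53.74417′; 114 + 53.74417/60 = 114.895736

55.48933° S, 114.89574° E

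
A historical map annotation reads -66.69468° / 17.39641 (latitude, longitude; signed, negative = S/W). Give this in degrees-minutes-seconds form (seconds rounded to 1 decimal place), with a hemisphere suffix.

Latitude is negative → S; |value| = 66.694680
Lat: 0.694680° → 41.68080′; 0.68080 × 60 = 40.848″
λ: 0.396410 × 60 = 23.78460′ → 23′, remainder × 60 = 47.076″

66°41′40.8″ S, 17°23′47.1″ E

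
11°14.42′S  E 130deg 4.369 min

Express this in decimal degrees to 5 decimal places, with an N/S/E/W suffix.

Latitude: 14.42′ = 0.240333°; total 11.240333
Longitude: 4.369′ = 0.072817°; total 130.072817

11.24033° S, 130.07282° E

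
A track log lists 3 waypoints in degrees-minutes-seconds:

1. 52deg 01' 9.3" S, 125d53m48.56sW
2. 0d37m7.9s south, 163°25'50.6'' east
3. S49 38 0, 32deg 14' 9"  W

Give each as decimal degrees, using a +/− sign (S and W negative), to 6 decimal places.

1. -52.019250, -125.896822
2. -0.618861, 163.430722
3. -49.633333, -32.235833

Point 1:
  Lat: 52° + 1/60 + 9.3/3600 = 52 + 0.016667 + 0.002583 = 52.0192500
  S ⇒ negate
  Lon: 125° + 53/60 + 48.56/3600 = 125 + 0.883333 + 0.013489 = 125.8968222
  W ⇒ negate
Point 2:
  Latitude: 37′ + 7.9″ = 37.13167′; 0 + 37.13167/60 = 0.6188611
  S → negative
  λ: 163 + 25/60 + 50.6/3600 = 163.4307222
  E → positive
Point 3:
  φ: 38′ + 0″ = 38.00000′; 49 + 38.00000/60 = 49.6333333
  S ⇒ negate
  Longitude: 32 + 14/60 + 9/3600 = 32.2358333
  W ⇒ negate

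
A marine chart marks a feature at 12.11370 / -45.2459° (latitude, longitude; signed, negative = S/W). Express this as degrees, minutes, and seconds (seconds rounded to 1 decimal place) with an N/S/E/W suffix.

Latitude: whole degrees 12; 6.82200′ → 6′ and 49.320″
Longitude is negative → W; |value| = 45.245900
Longitude: 0.245900 × 60 = 14.75400′ → 14′, remainder × 60 = 45.240″

12°06′49.3″ N, 45°14′45.2″ W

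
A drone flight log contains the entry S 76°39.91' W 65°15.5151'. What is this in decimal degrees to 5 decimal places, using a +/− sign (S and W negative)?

-76.66517, -65.25859

Latitude: 39.91′ = 0.665167°; total 76.665167
S ⇒ negate
Lon: 15.5151′ = 0.258585°; total 65.258585
W → negative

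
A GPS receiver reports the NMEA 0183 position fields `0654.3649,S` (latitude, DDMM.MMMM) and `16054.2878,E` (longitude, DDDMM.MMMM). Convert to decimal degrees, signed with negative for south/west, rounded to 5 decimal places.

Latitude: degrees = first 2 digits = 6, minutes = 54.3649; 6 + 54.3649/60 = 6.906082
S ⇒ negate
Longitude: split at 3 digits → 160° and 54.2878′; 160 + 54.2878/60 = 160.904797
E ⇒ keep positive

-6.90608, 160.90480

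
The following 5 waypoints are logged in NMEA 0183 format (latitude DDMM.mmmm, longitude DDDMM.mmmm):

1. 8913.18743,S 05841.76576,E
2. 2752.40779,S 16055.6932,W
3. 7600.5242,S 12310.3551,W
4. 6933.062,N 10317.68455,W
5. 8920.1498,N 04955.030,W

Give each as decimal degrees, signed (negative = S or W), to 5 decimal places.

1. -89.21979, 58.69610
2. -27.87346, -160.92822
3. -76.00874, -123.17259
4. 69.55103, -103.29474
5. 89.33583, -49.91717

Point 1:
  φ: degrees = first 2 digits = 89, minutes = 13.18743; 89 + 13.18743/60 = 89.219791
  hemisphere S, so the sign is −
  Longitude: degrees = first 3 digits = 58, minutes = 41.76576; 58 + 41.76576/60 = 58.696096
  E → positive
Point 2:
  φ: degrees = first 2 digits = 27, minutes = 52.40779; 27 + 52.40779/60 = 27.873463
  hemisphere S, so the sign is −
  λ: split at 3 digits → 160° and 55.6932′; 160 + 55.6932/60 = 160.928220
  W ⇒ negate
Point 3:
  Latitude: split at 2 digits → 76° and 0.5242′; 76 + 0.5242/60 = 76.008737
  S → negative
  Lon: split at 3 digits → 123° and 10.3551′; 123 + 10.3551/60 = 123.172585
  W ⇒ negate
Point 4:
  Lat: split at 2 digits → 69° and 33.062′; 69 + 33.062/60 = 69.551033
  N → positive
  λ: degrees = first 3 digits = 103, minutes = 17.68455; 103 + 17.68455/60 = 103.294743
  W ⇒ negate
Point 5:
  Latitude: degrees = first 2 digits = 89, minutes = 20.1498; 89 + 20.1498/60 = 89.335830
  N → positive
  Lon: split at 3 digits → 049° and 55.03′; 49 + 55.03/60 = 49.917167
  W → negative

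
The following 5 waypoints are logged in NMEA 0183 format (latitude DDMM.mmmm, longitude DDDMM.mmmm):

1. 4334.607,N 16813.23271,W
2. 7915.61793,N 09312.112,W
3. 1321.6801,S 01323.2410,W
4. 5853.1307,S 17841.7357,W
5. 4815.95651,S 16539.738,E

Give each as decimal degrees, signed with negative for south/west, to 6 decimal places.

1. 43.576783, -168.220545
2. 79.260299, -93.201867
3. -13.361335, -13.387350
4. -58.885512, -178.695595
5. -48.265942, 165.662300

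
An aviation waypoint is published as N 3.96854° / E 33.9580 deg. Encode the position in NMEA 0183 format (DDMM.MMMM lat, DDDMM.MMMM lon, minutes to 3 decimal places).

φ: minutes = (3.968540 − 3) × 60 = 58.11240
Longitude: 33° + 0.958000 × 60 = 33° 57.48000′

0358.112,N / 03357.480,E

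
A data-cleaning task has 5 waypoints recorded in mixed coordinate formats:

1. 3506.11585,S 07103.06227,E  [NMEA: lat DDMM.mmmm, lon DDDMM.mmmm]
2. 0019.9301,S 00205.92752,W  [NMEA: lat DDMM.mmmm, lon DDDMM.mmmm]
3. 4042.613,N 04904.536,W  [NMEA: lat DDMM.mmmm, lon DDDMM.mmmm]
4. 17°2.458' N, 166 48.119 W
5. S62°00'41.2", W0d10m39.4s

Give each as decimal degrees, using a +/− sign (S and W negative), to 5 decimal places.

1. -35.10193, 71.05104
2. -0.33217, -2.09879
3. 40.71022, -49.07560
4. 17.04097, -166.80198
5. -62.01144, -0.17761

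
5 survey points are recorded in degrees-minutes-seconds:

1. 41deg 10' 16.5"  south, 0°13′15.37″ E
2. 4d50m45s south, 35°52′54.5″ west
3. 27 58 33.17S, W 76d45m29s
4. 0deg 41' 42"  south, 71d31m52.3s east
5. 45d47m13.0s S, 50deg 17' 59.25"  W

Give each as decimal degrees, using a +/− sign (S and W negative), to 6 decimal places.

Point 1:
  Latitude: 41° + 10/60 + 16.5/3600 = 41 + 0.166667 + 0.004583 = 41.1712500
  hemisphere S, so the sign is −
  Longitude: 0° + 13/60 + 15.37/3600 = 0 + 0.216667 + 0.004269 = 0.2209361
  E ⇒ keep positive
Point 2:
  Lat: 50′ + 45″ = 50.75000′; 4 + 50.75000/60 = 4.8458333
  S → negative
  Lon: 35° + 52/60 + 54.5/3600 = 35 + 0.866667 + 0.015139 = 35.8818056
  hemisphere W, so the sign is −
Point 3:
  Lat: 27 + 58/60 + 33.17/3600 = 27.9758806
  hemisphere S, so the sign is −
  Lon: 45′ + 29″ = 45.48333′; 76 + 45.48333/60 = 76.7580556
  W ⇒ negate
Point 4:
  Latitude: 41′ + 42″ = 41.70000′; 0 + 41.70000/60 = 0.6950000
  S ⇒ negate
  Lon: 71° + 31/60 + 52.3/3600 = 71 + 0.516667 + 0.014528 = 71.5311944
  E ⇒ keep positive
Point 5:
  φ: 45 + 47/60 + 13/3600 = 45.7869444
  hemisphere S, so the sign is −
  Lon: 17′ + 59.25″ = 17.98750′; 50 + 17.98750/60 = 50.2997917
  hemisphere W, so the sign is −

1. -41.171250, 0.220936
2. -4.845833, -35.881806
3. -27.975881, -76.758056
4. -0.695000, 71.531194
5. -45.786944, -50.299792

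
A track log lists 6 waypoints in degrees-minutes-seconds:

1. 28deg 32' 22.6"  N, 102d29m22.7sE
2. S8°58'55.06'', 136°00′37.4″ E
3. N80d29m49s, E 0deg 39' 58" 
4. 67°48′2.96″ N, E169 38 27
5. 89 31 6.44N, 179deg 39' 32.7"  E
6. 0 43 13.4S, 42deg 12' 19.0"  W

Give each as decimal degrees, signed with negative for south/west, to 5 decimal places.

Point 1:
  Latitude: 32′ + 22.6″ = 32.37667′; 28 + 32.37667/60 = 28.539611
  N ⇒ keep positive
  Lon: 29′ + 22.7″ = 29.37833′; 102 + 29.37833/60 = 102.489639
  E → positive
Point 2:
  Lat: 8 + 58/60 + 55.06/3600 = 8.981961
  hemisphere S, so the sign is −
  λ: 0′ + 37.4″ = 0.62333′; 136 + 0.62333/60 = 136.010389
  E ⇒ keep positive
Point 3:
  Latitude: 80 + 29/60 + 49/3600 = 80.496944
  N → positive
  Longitude: 0° + 39/60 + 58/3600 = 0 + 0.650000 + 0.016111 = 0.666111
  E ⇒ keep positive
Point 4:
  φ: 48′ + 2.96″ = 48.04933′; 67 + 48.04933/60 = 67.800822
  N ⇒ keep positive
  Lon: 169° + 38/60 + 27/3600 = 169 + 0.633333 + 0.007500 = 169.640833
  E → positive
Point 5:
  Latitude: 31′ + 6.44″ = 31.10733′; 89 + 31.10733/60 = 89.518456
  N → positive
  λ: 179 + 39/60 + 32.7/3600 = 179.659083
  E ⇒ keep positive
Point 6:
  φ: 0° + 43/60 + 13.4/3600 = 0 + 0.716667 + 0.003722 = 0.720389
  S ⇒ negate
  λ: 42 + 12/60 + 19/3600 = 42.205278
  W → negative

1. 28.53961, 102.48964
2. -8.98196, 136.01039
3. 80.49694, 0.66611
4. 67.80082, 169.64083
5. 89.51846, 179.65908
6. -0.72039, -42.20528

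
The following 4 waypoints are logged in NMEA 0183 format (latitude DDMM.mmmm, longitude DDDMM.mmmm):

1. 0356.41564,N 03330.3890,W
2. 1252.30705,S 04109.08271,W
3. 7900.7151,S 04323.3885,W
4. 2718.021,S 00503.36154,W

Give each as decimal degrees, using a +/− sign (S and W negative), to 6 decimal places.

1. 3.940261, -33.506483
2. -12.871784, -41.151379
3. -79.011918, -43.389808
4. -27.300350, -5.056026

Point 1:
  φ: degrees = first 2 digits = 3, minutes = 56.41564; 3 + 56.41564/60 = 3.9402607
  N → positive
  Lon: split at 3 digits → 033° and 30.389′; 33 + 30.389/60 = 33.5064833
  W → negative
Point 2:
  Latitude: split at 2 digits → 12° and 52.30705′; 12 + 52.30705/60 = 12.8717842
  S ⇒ negate
  Longitude: split at 3 digits → 041° and 9.08271′; 41 + 9.08271/60 = 41.1513785
  W → negative
Point 3:
  Latitude: split at 2 digits → 79° and 0.7151′; 79 + 0.7151/60 = 79.0119183
  S → negative
  λ: split at 3 digits → 043° and 23.3885′; 43 + 23.3885/60 = 43.3898083
  W → negative
Point 4:
  φ: degrees = first 2 digits = 27, minutes = 18.021; 27 + 18.021/60 = 27.3003500
  S → negative
  λ: split at 3 digits → 005° and 3.36154′; 5 + 3.36154/60 = 5.0560257
  hemisphere W, so the sign is −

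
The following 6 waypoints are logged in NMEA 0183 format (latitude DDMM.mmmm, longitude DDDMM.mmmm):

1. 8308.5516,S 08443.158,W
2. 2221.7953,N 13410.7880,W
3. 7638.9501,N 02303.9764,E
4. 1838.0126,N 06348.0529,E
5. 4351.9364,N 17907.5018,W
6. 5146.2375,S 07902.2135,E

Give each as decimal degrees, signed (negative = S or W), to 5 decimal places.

1. -83.14253, -84.71930
2. 22.36326, -134.17980
3. 76.64917, 23.06627
4. 18.63354, 63.80088
5. 43.86561, -179.12503
6. -51.77063, 79.03689

Point 1:
  φ: split at 2 digits → 83° and 8.5516′; 83 + 8.5516/60 = 83.142527
  S ⇒ negate
  Longitude: degrees = first 3 digits = 84, minutes = 43.158; 84 + 43.158/60 = 84.719300
  W ⇒ negate
Point 2:
  Latitude: degrees = first 2 digits = 22, minutes = 21.7953; 22 + 21.7953/60 = 22.363255
  N ⇒ keep positive
  λ: degrees = first 3 digits = 134, minutes = 10.788; 134 + 10.788/60 = 134.179800
  hemisphere W, so the sign is −
Point 3:
  Lat: degrees = first 2 digits = 76, minutes = 38.9501; 76 + 38.9501/60 = 76.649168
  N → positive
  λ: split at 3 digits → 023° and 3.9764′; 23 + 3.9764/60 = 23.066273
  E ⇒ keep positive
Point 4:
  φ: degrees = first 2 digits = 18, minutes = 38.0126; 18 + 38.0126/60 = 18.633543
  N ⇒ keep positive
  Lon: degrees = first 3 digits = 63, minutes = 48.0529; 63 + 48.0529/60 = 63.800882
  E ⇒ keep positive
Point 5:
  Latitude: split at 2 digits → 43° and 51.9364′; 43 + 51.9364/60 = 43.865607
  N ⇒ keep positive
  λ: degrees = first 3 digits = 179, minutes = 7.5018; 179 + 7.5018/60 = 179.125030
  W → negative
Point 6:
  φ: split at 2 digits → 51° and 46.2375′; 51 + 46.2375/60 = 51.770625
  S → negative
  Lon: split at 3 digits → 079° and 2.2135′; 79 + 2.2135/60 = 79.036892
  E ⇒ keep positive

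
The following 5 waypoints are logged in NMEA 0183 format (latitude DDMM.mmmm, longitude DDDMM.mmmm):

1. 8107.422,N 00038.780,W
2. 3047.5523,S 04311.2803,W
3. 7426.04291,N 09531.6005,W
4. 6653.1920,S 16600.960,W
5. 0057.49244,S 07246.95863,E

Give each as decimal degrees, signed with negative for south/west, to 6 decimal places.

Point 1:
  Latitude: degrees = first 2 digits = 81, minutes = 7.422; 81 + 7.422/60 = 81.1237000
  N ⇒ keep positive
  λ: split at 3 digits → 000° and 38.78′; 0 + 38.78/60 = 0.6463333
  W → negative
Point 2:
  Lat: degrees = first 2 digits = 30, minutes = 47.5523; 30 + 47.5523/60 = 30.7925383
  hemisphere S, so the sign is −
  Longitude: degrees = first 3 digits = 43, minutes = 11.2803; 43 + 11.2803/60 = 43.1880050
  W → negative
Point 3:
  Lat: split at 2 digits → 74° and 26.04291′; 74 + 26.04291/60 = 74.4340485
  N → positive
  Longitude: split at 3 digits → 095° and 31.6005′; 95 + 31.6005/60 = 95.5266750
  W → negative
Point 4:
  Lat: split at 2 digits → 66° and 53.192′; 66 + 53.192/60 = 66.8865333
  S ⇒ negate
  Longitude: degrees = first 3 digits = 166, minutes = 0.96; 166 + 0.96/60 = 166.0160000
  W ⇒ negate
Point 5:
  Latitude: split at 2 digits → 00° and 57.49244′; 0 + 57.49244/60 = 0.9582073
  hemisphere S, so the sign is −
  Longitude: degrees = first 3 digits = 72, minutes = 46.95863; 72 + 46.95863/60 = 72.7826438
  E → positive

1. 81.123700, -0.646333
2. -30.792538, -43.188005
3. 74.434049, -95.526675
4. -66.886533, -166.016000
5. -0.958207, 72.782644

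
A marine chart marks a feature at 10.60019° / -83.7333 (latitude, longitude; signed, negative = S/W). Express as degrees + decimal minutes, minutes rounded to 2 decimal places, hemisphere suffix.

10° 36.01′ N, 83° 44.00′ W

Lat: fractional part 0.600190 → 36.0114 minutes
Longitude is negative → W; |value| = 83.733300
λ: fractional part 0.733300 → 43.9980 minutes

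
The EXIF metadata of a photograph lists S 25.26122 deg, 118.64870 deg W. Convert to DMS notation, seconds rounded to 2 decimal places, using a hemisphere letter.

Lat: whole degrees 25; 15.67320′ → 15′ and 40.3920″
λ: 0.648700° → 38.92200′; 0.92200 × 60 = 55.3200″

25°15′40.39″ S, 118°38′55.32″ W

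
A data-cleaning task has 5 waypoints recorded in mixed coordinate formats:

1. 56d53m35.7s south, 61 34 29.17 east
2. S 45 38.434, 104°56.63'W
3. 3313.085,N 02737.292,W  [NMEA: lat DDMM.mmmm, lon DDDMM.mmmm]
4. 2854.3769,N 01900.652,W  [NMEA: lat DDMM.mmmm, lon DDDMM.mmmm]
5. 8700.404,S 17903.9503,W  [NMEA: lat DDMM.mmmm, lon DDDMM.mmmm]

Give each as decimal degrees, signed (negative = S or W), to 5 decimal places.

1. -56.89325, 61.57477
2. -45.64057, -104.94383
3. 33.21808, -27.62153
4. 28.90628, -19.01087
5. -87.00673, -179.06584

Point 1:
  Lat: 56° + 53/60 + 35.7/3600 = 56 + 0.883333 + 0.009917 = 56.893250
  S → negative
  Longitude: 34′ + 29.17″ = 34.48617′; 61 + 34.48617/60 = 61.574769
  E → positive
Point 2:
  Latitude: 38.434′ = 0.640567°; total 45.640567
  S ⇒ negate
  λ: 56.63′ = 0.943833°; total 104.943833
  W ⇒ negate
Point 3:
  Latitude: split at 2 digits → 33° and 13.085′; 33 + 13.085/60 = 33.218083
  N → positive
  Lon: split at 3 digits → 027° and 37.292′; 27 + 37.292/60 = 27.621533
  W → negative
Point 4:
  Latitude: degrees = first 2 digits = 28, minutes = 54.3769; 28 + 54.3769/60 = 28.906282
  N → positive
  Lon: degrees = first 3 digits = 19, minutes = 0.652; 19 + 0.652/60 = 19.010867
  hemisphere W, so the sign is −
Point 5:
  Lat: split at 2 digits → 87° and 0.404′; 87 + 0.404/60 = 87.006733
  S ⇒ negate
  λ: split at 3 digits → 179° and 3.9503′; 179 + 3.9503/60 = 179.065838
  hemisphere W, so the sign is −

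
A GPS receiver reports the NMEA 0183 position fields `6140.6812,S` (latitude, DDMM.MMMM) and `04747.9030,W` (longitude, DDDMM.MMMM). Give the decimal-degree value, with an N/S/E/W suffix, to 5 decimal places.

Lat: split at 2 digits → 61° and 40.6812′; 61 + 40.6812/60 = 61.678020
Longitude: degrees = first 3 digits = 47, minutes = 47.903; 47 + 47.903/60 = 47.798383

61.67802° S, 47.79838° W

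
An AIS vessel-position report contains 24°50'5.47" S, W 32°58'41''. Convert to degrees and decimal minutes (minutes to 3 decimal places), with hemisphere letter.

Lat: seconds/60 = 0.09117; minutes = 50 + 0.09117 = 50.09117
λ: 58 + 41/60 = 58.68333′

24° 50.091′ S, 32° 58.683′ W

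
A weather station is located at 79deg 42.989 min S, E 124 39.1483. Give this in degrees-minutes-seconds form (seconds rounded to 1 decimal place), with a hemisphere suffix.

79°42′59.3″ S, 124°39′8.9″ E

Lat: 42.98900′ → 42′ and 0.98900 × 60 = 59.340″
λ: fractional minutes 0.14830 × 60 = 8.898″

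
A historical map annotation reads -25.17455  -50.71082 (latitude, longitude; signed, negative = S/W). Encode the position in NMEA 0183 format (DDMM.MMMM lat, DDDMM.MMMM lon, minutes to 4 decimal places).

2510.4730,S / 05042.6492,W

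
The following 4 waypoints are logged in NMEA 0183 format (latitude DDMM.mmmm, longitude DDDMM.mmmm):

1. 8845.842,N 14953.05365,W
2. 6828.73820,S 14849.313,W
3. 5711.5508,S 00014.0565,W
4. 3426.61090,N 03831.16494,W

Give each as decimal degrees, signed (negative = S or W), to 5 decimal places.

1. 88.76403, -149.88423
2. -68.47897, -148.82188
3. -57.19251, -0.23428
4. 34.44352, -38.51942

Point 1:
  Lat: degrees = first 2 digits = 88, minutes = 45.842; 88 + 45.842/60 = 88.764033
  N ⇒ keep positive
  λ: split at 3 digits → 149° and 53.05365′; 149 + 53.05365/60 = 149.884228
  hemisphere W, so the sign is −
Point 2:
  Lat: split at 2 digits → 68° and 28.7382′; 68 + 28.7382/60 = 68.478970
  S ⇒ negate
  Lon: split at 3 digits → 148° and 49.313′; 148 + 49.313/60 = 148.821883
  W → negative
Point 3:
  Latitude: degrees = first 2 digits = 57, minutes = 11.5508; 57 + 11.5508/60 = 57.192513
  hemisphere S, so the sign is −
  Longitude: split at 3 digits → 000° and 14.0565′; 0 + 14.0565/60 = 0.234275
  W ⇒ negate
Point 4:
  Latitude: degrees = first 2 digits = 34, minutes = 26.6109; 34 + 26.6109/60 = 34.443515
  N ⇒ keep positive
  Longitude: split at 3 digits → 038° and 31.16494′; 38 + 31.16494/60 = 38.519416
  W ⇒ negate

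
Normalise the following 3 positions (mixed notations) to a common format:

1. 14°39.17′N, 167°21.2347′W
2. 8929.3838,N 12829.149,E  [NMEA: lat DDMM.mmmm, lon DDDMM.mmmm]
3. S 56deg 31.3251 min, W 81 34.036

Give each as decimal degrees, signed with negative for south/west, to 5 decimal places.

1. 14.65283, -167.35391
2. 89.48973, 128.48582
3. -56.52209, -81.56727

Point 1:
  φ: 14 + 39.17/60 = 14.652833
  N ⇒ keep positive
  Longitude: 167 + 21.2347/60 = 167.353912
  hemisphere W, so the sign is −
Point 2:
  Latitude: degrees = first 2 digits = 89, minutes = 29.3838; 89 + 29.3838/60 = 89.489730
  N → positive
  Lon: split at 3 digits → 128° and 29.149′; 128 + 29.149/60 = 128.485817
  E ⇒ keep positive
Point 3:
  Lat: 31.3251′ = 0.522085°; total 56.522085
  hemisphere S, so the sign is −
  Lon: 34.036′ = 0.567267°; total 81.567267
  W → negative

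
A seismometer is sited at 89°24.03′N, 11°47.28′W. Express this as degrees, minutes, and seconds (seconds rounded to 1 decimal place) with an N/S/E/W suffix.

89°24′1.8″ N, 11°47′16.8″ W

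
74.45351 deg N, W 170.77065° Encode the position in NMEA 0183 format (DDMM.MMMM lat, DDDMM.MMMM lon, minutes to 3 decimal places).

7427.211,N / 17046.239,W

Latitude: fractional part 0.453510 → 27.21060 minutes
λ: 170° + 0.770650 × 60 = 170° 46.23900′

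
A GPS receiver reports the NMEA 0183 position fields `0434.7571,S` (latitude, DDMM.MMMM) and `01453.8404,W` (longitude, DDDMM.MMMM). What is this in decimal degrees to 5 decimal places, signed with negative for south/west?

Lat: degrees = first 2 digits = 4, minutes = 34.7571; 4 + 34.7571/60 = 4.579285
hemisphere S, so the sign is −
Longitude: degrees = first 3 digits = 14, minutes = 53.8404; 14 + 53.8404/60 = 14.897340
hemisphere W, so the sign is −

-4.57929, -14.89734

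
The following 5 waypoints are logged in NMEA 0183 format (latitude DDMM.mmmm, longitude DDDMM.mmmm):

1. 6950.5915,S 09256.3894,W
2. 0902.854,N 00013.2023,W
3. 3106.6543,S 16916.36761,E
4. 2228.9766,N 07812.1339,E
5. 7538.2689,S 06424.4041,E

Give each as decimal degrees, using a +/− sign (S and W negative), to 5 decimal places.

1. -69.84319, -92.93982
2. 9.04757, -0.22004
3. -31.11091, 169.27279
4. 22.48294, 78.20223
5. -75.63782, 64.40674

Point 1:
  φ: degrees = first 2 digits = 69, minutes = 50.5915; 69 + 50.5915/60 = 69.843192
  hemisphere S, so the sign is −
  Lon: degrees = first 3 digits = 92, minutes = 56.3894; 92 + 56.3894/60 = 92.939823
  W → negative
Point 2:
  Lat: split at 2 digits → 09° and 2.854′; 9 + 2.854/60 = 9.047567
  N → positive
  λ: split at 3 digits → 000° and 13.2023′; 0 + 13.2023/60 = 0.220038
  W ⇒ negate
Point 3:
  Lat: split at 2 digits → 31° and 6.6543′; 31 + 6.6543/60 = 31.110905
  S ⇒ negate
  Lon: degrees = first 3 digits = 169, minutes = 16.36761; 169 + 16.36761/60 = 169.272794
  E ⇒ keep positive
Point 4:
  Latitude: split at 2 digits → 22° and 28.9766′; 22 + 28.9766/60 = 22.482943
  N ⇒ keep positive
  Longitude: degrees = first 3 digits = 78, minutes = 12.1339; 78 + 12.1339/60 = 78.202232
  E ⇒ keep positive
Point 5:
  Lat: degrees = first 2 digits = 75, minutes = 38.2689; 75 + 38.2689/60 = 75.637815
  S → negative
  λ: split at 3 digits → 064° and 24.4041′; 64 + 24.4041/60 = 64.406735
  E ⇒ keep positive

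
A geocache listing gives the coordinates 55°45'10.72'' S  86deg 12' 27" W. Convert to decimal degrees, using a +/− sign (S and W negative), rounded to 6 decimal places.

Latitude: 55 + 45/60 + 10.72/3600 = 55.7529778
hemisphere S, so the sign is −
Longitude: 86° + 12/60 + 27/3600 = 86 + 0.200000 + 0.007500 = 86.2075000
W → negative

-55.752978, -86.207500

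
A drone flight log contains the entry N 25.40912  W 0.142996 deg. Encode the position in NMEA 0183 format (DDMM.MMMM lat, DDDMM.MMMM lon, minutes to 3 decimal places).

2524.547,N / 00008.580,W

φ: fractional part 0.409120 → 24.54720 minutes
λ: 0° + 0.142996 × 60 = 0° 8.57976′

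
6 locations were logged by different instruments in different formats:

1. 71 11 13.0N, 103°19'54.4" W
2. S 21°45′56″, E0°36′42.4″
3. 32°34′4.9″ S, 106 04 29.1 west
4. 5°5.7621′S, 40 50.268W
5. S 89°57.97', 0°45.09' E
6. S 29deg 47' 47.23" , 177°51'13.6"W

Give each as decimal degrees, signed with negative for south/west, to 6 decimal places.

Point 1:
  φ: 71 + 11/60 + 13/3600 = 71.1869444
  N ⇒ keep positive
  Lon: 19′ + 54.4″ = 19.90667′; 103 + 19.90667/60 = 103.3317778
  W ⇒ negate
Point 2:
  φ: 45′ + 56″ = 45.93333′; 21 + 45.93333/60 = 21.7655556
  S → negative
  Lon: 36′ + 42.4″ = 36.70667′; 0 + 36.70667/60 = 0.6117778
  E ⇒ keep positive
Point 3:
  Latitude: 32° + 34/60 + 4.9/3600 = 32 + 0.566667 + 0.001361 = 32.5680278
  S → negative
  Longitude: 4′ + 29.1″ = 4.48500′; 106 + 4.48500/60 = 106.0747500
  hemisphere W, so the sign is −
Point 4:
  Latitude: 5 + 5.7621/60 = 5.0960350
  S ⇒ negate
  Longitude: 40 + 50.268/60 = 40.8378000
  W ⇒ negate
Point 5:
  φ: 57.97′ = 0.966167°; total 89.9661667
  S → negative
  Longitude: 45.09′ = 0.751500°; total 0.7515000
  E ⇒ keep positive
Point 6:
  Latitude: 29 + 47/60 + 47.23/3600 = 29.7964528
  S → negative
  Lon: 51′ + 13.6″ = 51.22667′; 177 + 51.22667/60 = 177.8537778
  W → negative

1. 71.186944, -103.331778
2. -21.765556, 0.611778
3. -32.568028, -106.074750
4. -5.096035, -40.837800
5. -89.966167, 0.751500
6. -29.796453, -177.853778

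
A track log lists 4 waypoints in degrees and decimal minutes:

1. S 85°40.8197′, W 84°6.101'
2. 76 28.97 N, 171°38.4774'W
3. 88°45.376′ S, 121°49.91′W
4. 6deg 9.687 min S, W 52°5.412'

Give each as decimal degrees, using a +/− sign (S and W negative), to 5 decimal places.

1. -85.68033, -84.10168
2. 76.48283, -171.64129
3. -88.75627, -121.83183
4. -6.16145, -52.09020

Point 1:
  φ: 85 + 40.8197/60 = 85.680328
  hemisphere S, so the sign is −
  Lon: 84 + 6.101/60 = 84.101683
  W ⇒ negate
Point 2:
  Lat: 76 + 28.97/60 = 76.482833
  N → positive
  λ: 38.4774′ = 0.641290°; total 171.641290
  W ⇒ negate
Point 3:
  Latitude: 88 + 45.376/60 = 88.756267
  hemisphere S, so the sign is −
  λ: 121 + 49.91/60 = 121.831833
  W ⇒ negate
Point 4:
  Lat: 6 + 9.687/60 = 6.161450
  hemisphere S, so the sign is −
  λ: 5.412′ = 0.090200°; total 52.090200
  hemisphere W, so the sign is −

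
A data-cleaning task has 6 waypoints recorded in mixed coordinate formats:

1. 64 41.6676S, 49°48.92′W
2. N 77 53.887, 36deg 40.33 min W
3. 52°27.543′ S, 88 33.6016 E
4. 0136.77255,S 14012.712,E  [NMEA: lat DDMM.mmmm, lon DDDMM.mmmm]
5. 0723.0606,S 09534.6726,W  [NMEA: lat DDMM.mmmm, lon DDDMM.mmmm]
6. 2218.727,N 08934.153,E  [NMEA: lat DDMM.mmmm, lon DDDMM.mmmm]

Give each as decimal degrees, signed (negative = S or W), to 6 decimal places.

Point 1:
  Latitude: 41.6676′ = 0.694460°; total 64.6944600
  S → negative
  Lon: 48.92′ = 0.815333°; total 49.8153333
  hemisphere W, so the sign is −
Point 2:
  Latitude: 77 + 53.887/60 = 77.8981167
  N ⇒ keep positive
  Lon: 40.33′ = 0.672167°; total 36.6721667
  W ⇒ negate
Point 3:
  Lat: 52 + 27.543/60 = 52.4590500
  hemisphere S, so the sign is −
  Lon: 33.6016′ = 0.560027°; total 88.5600267
  E ⇒ keep positive
Point 4:
  Lat: degrees = first 2 digits = 1, minutes = 36.77255; 1 + 36.77255/60 = 1.6128758
  S ⇒ negate
  λ: degrees = first 3 digits = 140, minutes = 12.712; 140 + 12.712/60 = 140.2118667
  E ⇒ keep positive
Point 5:
  Latitude: degrees = first 2 digits = 7, minutes = 23.0606; 7 + 23.0606/60 = 7.3843433
  S → negative
  Longitude: split at 3 digits → 095° and 34.6726′; 95 + 34.6726/60 = 95.5778767
  W → negative
Point 6:
  φ: split at 2 digits → 22° and 18.727′; 22 + 18.727/60 = 22.3121167
  N → positive
  λ: degrees = first 3 digits = 89, minutes = 34.153; 89 + 34.153/60 = 89.5692167
  E → positive

1. -64.694460, -49.815333
2. 77.898117, -36.672167
3. -52.459050, 88.560027
4. -1.612876, 140.211867
5. -7.384343, -95.577877
6. 22.312117, 89.569217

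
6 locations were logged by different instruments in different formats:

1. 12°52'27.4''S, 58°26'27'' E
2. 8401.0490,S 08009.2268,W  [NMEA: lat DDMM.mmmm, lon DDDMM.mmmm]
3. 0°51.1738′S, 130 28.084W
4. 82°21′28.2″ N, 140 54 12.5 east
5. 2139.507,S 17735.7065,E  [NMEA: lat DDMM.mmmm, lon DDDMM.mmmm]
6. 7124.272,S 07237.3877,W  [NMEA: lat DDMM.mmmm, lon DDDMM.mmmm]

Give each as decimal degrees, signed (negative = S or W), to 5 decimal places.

Point 1:
  Latitude: 12° + 52/60 + 27.4/3600 = 12 + 0.866667 + 0.007611 = 12.874278
  S → negative
  Lon: 58 + 26/60 + 27/3600 = 58.440833
  E → positive
Point 2:
  φ: split at 2 digits → 84° and 1.049′; 84 + 1.049/60 = 84.017483
  hemisphere S, so the sign is −
  Lon: split at 3 digits → 080° and 9.2268′; 80 + 9.2268/60 = 80.153780
  hemisphere W, so the sign is −
Point 3:
  φ: 51.1738′ = 0.852897°; total 0.852897
  S ⇒ negate
  Longitude: 130 + 28.084/60 = 130.468067
  W → negative
Point 4:
  φ: 21′ + 28.2″ = 21.47000′; 82 + 21.47000/60 = 82.357833
  N ⇒ keep positive
  Longitude: 54′ + 12.5″ = 54.20833′; 140 + 54.20833/60 = 140.903472
  E → positive
Point 5:
  φ: degrees = first 2 digits = 21, minutes = 39.507; 21 + 39.507/60 = 21.658450
  S ⇒ negate
  λ: degrees = first 3 digits = 177, minutes = 35.7065; 177 + 35.7065/60 = 177.595108
  E ⇒ keep positive
Point 6:
  Latitude: split at 2 digits → 71° and 24.272′; 71 + 24.272/60 = 71.404533
  hemisphere S, so the sign is −
  Lon: degrees = first 3 digits = 72, minutes = 37.3877; 72 + 37.3877/60 = 72.623128
  W ⇒ negate

1. -12.87428, 58.44083
2. -84.01748, -80.15378
3. -0.85290, -130.46807
4. 82.35783, 140.90347
5. -21.65845, 177.59511
6. -71.40453, -72.62313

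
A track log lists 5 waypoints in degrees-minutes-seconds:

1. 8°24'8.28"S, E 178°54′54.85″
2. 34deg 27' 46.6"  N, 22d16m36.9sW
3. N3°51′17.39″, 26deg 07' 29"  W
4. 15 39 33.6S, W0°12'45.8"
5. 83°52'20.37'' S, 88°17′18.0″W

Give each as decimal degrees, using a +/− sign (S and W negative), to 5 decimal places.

1. -8.40230, 178.91524
2. 34.46294, -22.27692
3. 3.85483, -26.12472
4. -15.65933, -0.21272
5. -83.87233, -88.28833

Point 1:
  Lat: 8° + 24/60 + 8.28/3600 = 8 + 0.400000 + 0.002300 = 8.402300
  hemisphere S, so the sign is −
  λ: 54′ + 54.85″ = 54.91417′; 178 + 54.91417/60 = 178.915236
  E → positive
Point 2:
  Latitude: 27′ + 46.6″ = 27.77667′; 34 + 27.77667/60 = 34.462944
  N → positive
  Lon: 16′ + 36.9″ = 16.61500′; 22 + 16.61500/60 = 22.276917
  W ⇒ negate
Point 3:
  Latitude: 51′ + 17.39″ = 51.28983′; 3 + 51.28983/60 = 3.854831
  N ⇒ keep positive
  Lon: 7′ + 29″ = 7.48333′; 26 + 7.48333/60 = 26.124722
  W → negative
Point 4:
  φ: 39′ + 33.6″ = 39.56000′; 15 + 39.56000/60 = 15.659333
  S → negative
  λ: 0 + 12/60 + 45.8/3600 = 0.212722
  W → negative
Point 5:
  Latitude: 83° + 52/60 + 20.37/3600 = 83 + 0.866667 + 0.005658 = 83.872325
  S ⇒ negate
  Longitude: 17′ + 18″ = 17.30000′; 88 + 17.30000/60 = 88.288333
  hemisphere W, so the sign is −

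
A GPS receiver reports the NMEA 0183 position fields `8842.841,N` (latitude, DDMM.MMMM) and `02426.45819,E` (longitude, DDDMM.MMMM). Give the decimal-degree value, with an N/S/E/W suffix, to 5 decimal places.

88.71402° N, 24.44097° E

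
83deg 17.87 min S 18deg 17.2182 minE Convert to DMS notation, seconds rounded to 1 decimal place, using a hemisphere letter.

83°17′52.2″ S, 18°17′13.1″ E

Latitude: fractional minutes 0.87000 × 60 = 52.200″
Lon: 17.21820′ → 17′ and 0.21820 × 60 = 13.092″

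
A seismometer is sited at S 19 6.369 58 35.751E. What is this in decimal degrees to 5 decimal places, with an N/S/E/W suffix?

19.10615° S, 58.59585° E

Lat: 6.369′ = 0.106150°; total 19.106150
Longitude: 58 + 35.751/60 = 58.595850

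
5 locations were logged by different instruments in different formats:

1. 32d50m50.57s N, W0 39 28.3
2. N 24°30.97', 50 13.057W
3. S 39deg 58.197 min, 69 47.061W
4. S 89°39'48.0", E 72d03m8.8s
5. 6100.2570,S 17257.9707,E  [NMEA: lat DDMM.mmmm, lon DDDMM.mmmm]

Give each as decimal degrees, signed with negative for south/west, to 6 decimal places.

1. 32.847381, -0.657861
2. 24.516167, -50.217617
3. -39.969950, -69.784350
4. -89.663333, 72.052444
5. -61.004283, 172.966178

Point 1:
  φ: 32° + 50/60 + 50.57/3600 = 32 + 0.833333 + 0.014047 = 32.8473806
  N ⇒ keep positive
  λ: 0° + 39/60 + 28.3/3600 = 0 + 0.650000 + 0.007861 = 0.6578611
  W ⇒ negate
Point 2:
  Lat: 30.97′ = 0.516167°; total 24.5161667
  N → positive
  Lon: 50 + 13.057/60 = 50.2176167
  W ⇒ negate
Point 3:
  φ: 39 + 58.197/60 = 39.9699500
  S ⇒ negate
  λ: 47.061′ = 0.784350°; total 69.7843500
  hemisphere W, so the sign is −
Point 4:
  φ: 89° + 39/60 + 48/3600 = 89 + 0.650000 + 0.013333 = 89.6633333
  hemisphere S, so the sign is −
  Longitude: 3′ + 8.8″ = 3.14667′; 72 + 3.14667/60 = 72.0524444
  E → positive
Point 5:
  Latitude: split at 2 digits → 61° and 0.257′; 61 + 0.257/60 = 61.0042833
  hemisphere S, so the sign is −
  Lon: split at 3 digits → 172° and 57.9707′; 172 + 57.9707/60 = 172.9661783
  E → positive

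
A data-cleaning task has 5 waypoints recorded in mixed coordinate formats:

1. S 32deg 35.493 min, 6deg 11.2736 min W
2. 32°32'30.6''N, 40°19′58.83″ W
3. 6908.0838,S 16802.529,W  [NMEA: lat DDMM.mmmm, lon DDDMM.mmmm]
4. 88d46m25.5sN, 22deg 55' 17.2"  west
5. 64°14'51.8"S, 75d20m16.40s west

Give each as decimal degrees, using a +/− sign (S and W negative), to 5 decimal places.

1. -32.59155, -6.18789
2. 32.54183, -40.33301
3. -69.13473, -168.04215
4. 88.77375, -22.92144
5. -64.24772, -75.33789

Point 1:
  φ: 35.493′ = 0.591550°; total 32.591550
  hemisphere S, so the sign is −
  Lon: 11.2736′ = 0.187893°; total 6.187893
  hemisphere W, so the sign is −
Point 2:
  Latitude: 32° + 32/60 + 30.6/3600 = 32 + 0.533333 + 0.008500 = 32.541833
  N → positive
  Longitude: 19′ + 58.83″ = 19.98050′; 40 + 19.98050/60 = 40.333008
  W ⇒ negate
Point 3:
  Latitude: split at 2 digits → 69° and 8.0838′; 69 + 8.0838/60 = 69.134730
  hemisphere S, so the sign is −
  Lon: degrees = first 3 digits = 168, minutes = 2.529; 168 + 2.529/60 = 168.042150
  W ⇒ negate
Point 4:
  Lat: 88 + 46/60 + 25.5/3600 = 88.773750
  N → positive
  Lon: 22 + 55/60 + 17.2/3600 = 22.921444
  W ⇒ negate
Point 5:
  Latitude: 64 + 14/60 + 51.8/3600 = 64.247722
  hemisphere S, so the sign is −
  Lon: 75 + 20/60 + 16.4/3600 = 75.337889
  W → negative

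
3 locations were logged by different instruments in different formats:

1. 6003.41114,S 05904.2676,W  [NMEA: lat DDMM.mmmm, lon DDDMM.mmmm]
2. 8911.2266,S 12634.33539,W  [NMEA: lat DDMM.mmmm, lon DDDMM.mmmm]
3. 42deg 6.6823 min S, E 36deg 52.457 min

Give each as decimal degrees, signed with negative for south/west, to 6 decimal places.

1. -60.056852, -59.071127
2. -89.187110, -126.572257
3. -42.111372, 36.874283

Point 1:
  φ: degrees = first 2 digits = 60, minutes = 3.41114; 60 + 3.41114/60 = 60.0568523
  S → negative
  Lon: degrees = first 3 digits = 59, minutes = 4.2676; 59 + 4.2676/60 = 59.0711267
  W ⇒ negate
Point 2:
  Lat: degrees = first 2 digits = 89, minutes = 11.2266; 89 + 11.2266/60 = 89.1871100
  S → negative
  Longitude: degrees = first 3 digits = 126, minutes = 34.33539; 126 + 34.33539/60 = 126.5722565
  hemisphere W, so the sign is −
Point 3:
  φ: 42 + 6.6823/60 = 42.1113717
  S → negative
  λ: 52.457′ = 0.874283°; total 36.8742833
  E → positive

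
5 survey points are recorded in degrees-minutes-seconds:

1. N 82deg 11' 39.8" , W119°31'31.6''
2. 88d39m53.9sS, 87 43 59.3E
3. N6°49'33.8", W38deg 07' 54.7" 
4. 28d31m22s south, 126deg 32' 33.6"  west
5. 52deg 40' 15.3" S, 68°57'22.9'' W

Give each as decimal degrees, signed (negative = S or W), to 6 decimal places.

Point 1:
  Lat: 82° + 11/60 + 39.8/3600 = 82 + 0.183333 + 0.011056 = 82.1943889
  N ⇒ keep positive
  Lon: 31′ + 31.6″ = 31.52667′; 119 + 31.52667/60 = 119.5254444
  W ⇒ negate
Point 2:
  φ: 39′ + 53.9″ = 39.89833′; 88 + 39.89833/60 = 88.6649722
  S → negative
  λ: 87° + 43/60 + 59.3/3600 = 87 + 0.716667 + 0.016472 = 87.7331389
  E → positive
Point 3:
  Lat: 6 + 49/60 + 33.8/3600 = 6.8260556
  N ⇒ keep positive
  λ: 38 + 7/60 + 54.7/3600 = 38.1318611
  W → negative
Point 4:
  Latitude: 28 + 31/60 + 22/3600 = 28.5227778
  S → negative
  Longitude: 32′ + 33.6″ = 32.56000′; 126 + 32.56000/60 = 126.5426667
  W → negative
Point 5:
  Latitude: 52° + 40/60 + 15.3/3600 = 52 + 0.666667 + 0.004250 = 52.6709167
  S ⇒ negate
  Longitude: 57′ + 22.9″ = 57.38167′; 68 + 57.38167/60 = 68.9563611
  W ⇒ negate

1. 82.194389, -119.525444
2. -88.664972, 87.733139
3. 6.826056, -38.131861
4. -28.522778, -126.542667
5. -52.670917, -68.956361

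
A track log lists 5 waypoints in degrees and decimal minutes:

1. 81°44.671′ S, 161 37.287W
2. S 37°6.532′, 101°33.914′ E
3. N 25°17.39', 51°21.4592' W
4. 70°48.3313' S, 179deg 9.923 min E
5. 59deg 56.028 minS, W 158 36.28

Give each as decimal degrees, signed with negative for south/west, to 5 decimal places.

1. -81.74452, -161.62145
2. -37.10887, 101.56523
3. 25.28983, -51.35765
4. -70.80552, 179.16538
5. -59.93380, -158.60467

Point 1:
  Lat: 44.671′ = 0.744517°; total 81.744517
  hemisphere S, so the sign is −
  Lon: 161 + 37.287/60 = 161.621450
  hemisphere W, so the sign is −
Point 2:
  Latitude: 37 + 6.532/60 = 37.108867
  S ⇒ negate
  Longitude: 101 + 33.914/60 = 101.565233
  E → positive
Point 3:
  Lat: 25 + 17.39/60 = 25.289833
  N ⇒ keep positive
  Lon: 21.4592′ = 0.357653°; total 51.357653
  hemisphere W, so the sign is −
Point 4:
  Latitude: 48.3313′ = 0.805522°; total 70.805522
  hemisphere S, so the sign is −
  λ: 9.923′ = 0.165383°; total 179.165383
  E ⇒ keep positive
Point 5:
  φ: 56.028′ = 0.933800°; total 59.933800
  S ⇒ negate
  Longitude: 158 + 36.28/60 = 158.604667
  W ⇒ negate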